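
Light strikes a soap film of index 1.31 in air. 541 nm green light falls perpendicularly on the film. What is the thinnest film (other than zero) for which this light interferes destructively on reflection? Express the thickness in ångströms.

2065 Å

At the upper boundary (n = 1.0 to n = 1.31) the reflected ray undergoes a half-wave phase shift.
Bottom surface (1.31 → 1.0): reflection off a lower-index medium gives no phase shift.
Net: one phase inversion between the two reflected rays.
So the condition for destructive reflection is 2 n t = m λ.
Minimum nonzero at m = 1: t = λ / (2 n) = 541 / (2 × 1.31) = 206 nm.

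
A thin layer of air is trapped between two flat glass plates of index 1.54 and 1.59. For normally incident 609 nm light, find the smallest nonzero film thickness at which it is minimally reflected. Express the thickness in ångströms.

3045 Å

At the upper boundary (n = 1.54 to n = 1.0) the reflected ray undergoes no phase shift.
At the lower boundary (n = 1.0 to n = 1.59) the reflected ray undergoes a half-wave phase shift.
The two reflections differ by half a wavelength.
For dark reflection here: 2 n t = m λ.
Minimum nonzero at m = 1: t = λ / (2 n) = 609 / (2 × 1.0) = 305 nm.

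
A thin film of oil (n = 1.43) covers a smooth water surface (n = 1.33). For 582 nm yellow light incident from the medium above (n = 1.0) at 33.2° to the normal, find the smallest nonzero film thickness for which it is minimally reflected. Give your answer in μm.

At the upper boundary (n = 1.0 to n = 1.43) the reflected ray undergoes a half-wave phase shift.
Bottom surface (1.43 → 1.33): reflection off a lower-index medium gives no phase shift.
Exactly one π shift → a net half-wave offset.
With one net inversion, destructive interference in reflection requires 2 n t cos θ_r = m λ.
Snell's law: 1.0 sin 33.2° = 1.43 sin θ_r → sin θ_r = 0.383, cos θ_r = 0.924.
Minimum nonzero at m = 1: t = λ / (2 n cos θ_r) = 582 / (2 × 1.43 × 0.924) = 220 nm.

0.220 μm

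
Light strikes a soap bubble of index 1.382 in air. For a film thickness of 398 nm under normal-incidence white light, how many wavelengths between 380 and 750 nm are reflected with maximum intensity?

Ray reflecting at the top interface goes from n = 1.0 toward n = 1.382: a half-wave phase shift.
At the lower boundary (n = 1.382 to n = 1.0) the reflected ray undergoes no phase shift.
Net: one phase inversion between the two reflected rays.
So the condition for constructive reflection is 2 n t = (m + ½) λ.
λ = 2 n t / (m + ½) = 1100 / (m + ½) nm.
m=0: 2200 nm (IR); m=1: 733 nm (visible); m=2: 440 nm (visible); m=3: 314 nm (UV).

2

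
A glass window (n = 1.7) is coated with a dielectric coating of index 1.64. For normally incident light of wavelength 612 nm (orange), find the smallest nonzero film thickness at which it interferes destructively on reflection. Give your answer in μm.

Ray reflecting at the top interface goes from n = 1.0 toward n = 1.64: a half-wave phase shift.
Bottom surface (1.64 → 1.7): reflection off a higher-index medium gives a half-wave phase shift.
The two reflections carry the same phase change, so no net offset.
So the condition for destructive reflection is 2 n t = (m + ½) λ.
Minimum at m = 0: t = λ / (4 n) = 612 / (4 × 1.64) = 93.3 nm.

0.0933 μm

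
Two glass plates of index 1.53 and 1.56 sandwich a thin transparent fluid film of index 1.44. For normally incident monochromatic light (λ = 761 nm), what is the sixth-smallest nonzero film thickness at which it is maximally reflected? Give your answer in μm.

1.45 μm

Ray reflecting at the top interface goes from n = 1.53 toward n = 1.44: no phase shift.
Ray reflecting at the bottom interface goes from n = 1.44 toward n = 1.56: a half-wave phase shift.
Exactly one π shift → a net half-wave offset.
For bright reflection here: 2 n t = (m + ½) λ.
The sixth-smallest nonzero thickness corresponds to m = 5: t = (m + ½) λ / (2 n) = 5.50 × 761 / (2 × 1.44) = 1453 nm.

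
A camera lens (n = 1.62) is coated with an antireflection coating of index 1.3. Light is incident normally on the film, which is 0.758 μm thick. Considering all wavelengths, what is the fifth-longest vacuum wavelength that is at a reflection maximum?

Top surface (1.0 → 1.3): reflection off a higher-index medium gives a half-wave phase shift.
Ray reflecting at the bottom interface goes from n = 1.3 toward n = 1.62: a half-wave phase shift.
The two reflections carry the same phase change, so no net offset.
So the condition for constructive reflection is 2 n t = m λ.
λ = 2 n t / m. The fifth-longest wavelength is m = 5: λ = 2 × 1.3 × 758 / 5.00 = 394 nm.

394 nm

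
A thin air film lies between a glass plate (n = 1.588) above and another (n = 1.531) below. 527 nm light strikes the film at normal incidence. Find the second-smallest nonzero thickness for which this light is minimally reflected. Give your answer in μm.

0.527 μm

At the upper boundary (n = 1.588 to n = 1.0) the reflected ray undergoes no phase shift.
Ray reflecting at the bottom interface goes from n = 1.0 toward n = 1.531: a half-wave phase shift.
The two reflections differ by half a wavelength.
With one net inversion, destructive interference in reflection requires 2 n t = m λ.
The second-smallest nonzero thickness corresponds to m = 2: t = m λ / (2 n) = 2.00 × 527 / (2 × 1.0) = 527 nm.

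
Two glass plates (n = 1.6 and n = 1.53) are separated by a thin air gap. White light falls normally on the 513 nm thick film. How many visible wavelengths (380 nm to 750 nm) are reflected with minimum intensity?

At the upper boundary (n = 1.6 to n = 1.0) the reflected ray undergoes no phase shift.
At the lower boundary (n = 1.0 to n = 1.53) the reflected ray undergoes a half-wave phase shift.
Exactly one π shift → a net half-wave offset.
So the condition for destructive reflection is 2 n t = m λ.
λ = 2 n t / m = 1026 / m nm.
m=1: 1026 nm (IR); m=2: 513 nm (visible); m=3: 342 nm (UV).

1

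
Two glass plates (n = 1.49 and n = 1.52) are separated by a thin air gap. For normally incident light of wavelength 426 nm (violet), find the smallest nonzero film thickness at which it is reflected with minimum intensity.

Ray reflecting at the top interface goes from n = 1.49 toward n = 1.0: no phase shift.
Ray reflecting at the bottom interface goes from n = 1.0 toward n = 1.52: a half-wave phase shift.
The two reflections differ by half a wavelength.
So the condition for destructive reflection is 2 n t = m λ.
Minimum nonzero at m = 1: t = λ / (2 n) = 426 / (2 × 1.0) = 213 nm.

213 nm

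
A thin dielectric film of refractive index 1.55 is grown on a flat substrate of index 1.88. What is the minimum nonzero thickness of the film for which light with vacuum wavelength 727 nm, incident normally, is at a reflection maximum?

235 nm

Ray reflecting at the top interface goes from n = 1.0 toward n = 1.55: a half-wave phase shift.
Ray reflecting at the bottom interface goes from n = 1.55 toward n = 1.88: a half-wave phase shift.
Zero or two π shifts → no net half-wave offset.
So the condition for constructive reflection is 2 n t = m λ.
Minimum nonzero at m = 1: t = λ / (2 n) = 727 / (2 × 1.55) = 235 nm.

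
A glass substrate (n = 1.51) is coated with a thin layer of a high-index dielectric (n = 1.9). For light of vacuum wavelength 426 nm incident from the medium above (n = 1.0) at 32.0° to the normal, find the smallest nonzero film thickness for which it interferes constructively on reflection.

58.4 nm

Top surface (1.0 → 1.9): reflection off a higher-index medium gives a half-wave phase shift.
At the lower boundary (n = 1.9 to n = 1.51) the reflected ray undergoes no phase shift.
Exactly one π shift → a net half-wave offset.
For strong reflection here: 2 n t cos θ_r = (m + ½) λ.
Snell's law: 1.0 sin 32.0° = 1.9 sin θ_r → sin θ_r = 0.279, cos θ_r = 0.960.
Minimum at m = 0: t = λ / (4 n cos θ_r) = 426 / (4 × 1.9 × 0.960) = 58.4 nm.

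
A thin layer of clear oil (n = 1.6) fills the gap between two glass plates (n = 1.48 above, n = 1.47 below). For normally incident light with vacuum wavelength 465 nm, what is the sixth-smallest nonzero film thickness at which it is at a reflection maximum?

Top surface (1.48 → 1.6): reflection off a higher-index medium gives a half-wave phase shift.
Bottom surface (1.6 → 1.47): reflection off a lower-index medium gives no phase shift.
Net: one phase inversion between the two reflected rays.
For maximum reflection here: 2 n t = (m + ½) λ.
The sixth-smallest nonzero thickness corresponds to m = 5: t = (m + ½) λ / (2 n) = 5.50 × 465 / (2 × 1.6) = 799 nm.

799 nm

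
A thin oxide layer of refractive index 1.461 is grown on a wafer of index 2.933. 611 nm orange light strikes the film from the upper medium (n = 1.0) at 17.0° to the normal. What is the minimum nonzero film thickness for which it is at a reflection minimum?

107 nm

Ray reflecting at the top interface goes from n = 1.0 toward n = 1.461: a half-wave phase shift.
At the lower boundary (n = 1.461 to n = 2.933) the reflected ray undergoes a half-wave phase shift.
The two reflections carry the same phase change, so no net offset.
With no net inversion, destructive interference in reflection requires 2 n t cos θ_r = (m + ½) λ.
Snell's law: 1.0 sin 17.0° = 1.461 sin θ_r → sin θ_r = 0.200, cos θ_r = 0.980.
Minimum at m = 0: t = λ / (4 n cos θ_r) = 611 / (4 × 1.461 × 0.980) = 107 nm.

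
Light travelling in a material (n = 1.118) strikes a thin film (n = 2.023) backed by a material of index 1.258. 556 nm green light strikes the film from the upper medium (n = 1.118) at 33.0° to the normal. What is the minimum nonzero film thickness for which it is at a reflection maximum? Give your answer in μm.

0.0721 μm

At the upper boundary (n = 1.118 to n = 2.023) the reflected ray undergoes a half-wave phase shift.
Ray reflecting at the bottom interface goes from n = 2.023 toward n = 1.258: no phase shift.
Exactly one π shift → a net half-wave offset.
For maximum reflection here: 2 n t cos θ_r = (m + ½) λ.
Snell's law: 1.118 sin 33.0° = 2.023 sin θ_r → sin θ_r = 0.301, cos θ_r = 0.954.
Minimum at m = 0: t = λ / (4 n cos θ_r) = 556 / (4 × 2.023 × 0.954) = 72.1 nm.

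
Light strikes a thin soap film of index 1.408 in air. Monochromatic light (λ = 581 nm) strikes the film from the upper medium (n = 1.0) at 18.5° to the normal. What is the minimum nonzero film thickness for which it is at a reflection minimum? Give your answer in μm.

0.212 μm

Top surface (1.0 → 1.408): reflection off a higher-index medium gives a half-wave phase shift.
Bottom surface (1.408 → 1.0): reflection off a lower-index medium gives no phase shift.
Exactly one π shift → a net half-wave offset.
For weak reflection here: 2 n t cos θ_r = m λ.
Snell's law: 1.0 sin 18.5° = 1.408 sin θ_r → sin θ_r = 0.225, cos θ_r = 0.974.
Minimum nonzero at m = 1: t = λ / (2 n cos θ_r) = 581 / (2 × 1.408 × 0.974) = 212 nm.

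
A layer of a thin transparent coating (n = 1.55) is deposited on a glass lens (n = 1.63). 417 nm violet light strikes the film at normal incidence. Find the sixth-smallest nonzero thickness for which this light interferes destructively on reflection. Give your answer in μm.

0.740 μm

Top surface (1.0 → 1.55): reflection off a higher-index medium gives a half-wave phase shift.
At the lower boundary (n = 1.55 to n = 1.63) the reflected ray undergoes a half-wave phase shift.
Zero or two π shifts → no net half-wave offset.
So the condition for destructive reflection is 2 n t = (m + ½) λ.
The sixth-smallest nonzero thickness corresponds to m = 5: t = (m + ½) λ / (2 n) = 5.50 × 417 / (2 × 1.55) = 740 nm.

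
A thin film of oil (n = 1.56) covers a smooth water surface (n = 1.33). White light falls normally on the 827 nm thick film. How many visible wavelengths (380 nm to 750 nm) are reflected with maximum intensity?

4

At the upper boundary (n = 1.0 to n = 1.56) the reflected ray undergoes a half-wave phase shift.
Bottom surface (1.56 → 1.33): reflection off a lower-index medium gives no phase shift.
Net: one phase inversion between the two reflected rays.
With one net inversion, constructive interference in reflection requires 2 n t = (m + ½) λ.
λ = 2 n t / (m + ½) = 2580 / (m + ½) nm.
m=2: 1032 nm (IR); m=3: 737 nm (visible); m=4: 573 nm (visible); m=5: 469 nm (visible); m=6: 397 nm (visible); m=7: 344 nm (UV).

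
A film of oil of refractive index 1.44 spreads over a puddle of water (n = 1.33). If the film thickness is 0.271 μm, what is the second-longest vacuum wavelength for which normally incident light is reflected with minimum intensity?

390 nm

Top surface (1.0 → 1.44): reflection off a higher-index medium gives a half-wave phase shift.
At the lower boundary (n = 1.44 to n = 1.33) the reflected ray undergoes no phase shift.
The two reflections differ by half a wavelength.
With one net inversion, destructive interference in reflection requires 2 n t = m λ.
λ = 2 n t / m. The second-longest wavelength is m = 2: λ = 2 × 1.44 × 271 / 2.00 = 390 nm.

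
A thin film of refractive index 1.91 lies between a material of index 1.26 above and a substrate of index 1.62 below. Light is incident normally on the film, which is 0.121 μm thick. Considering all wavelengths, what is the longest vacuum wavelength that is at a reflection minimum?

Ray reflecting at the top interface goes from n = 1.26 toward n = 1.91: a half-wave phase shift.
Bottom surface (1.91 → 1.62): reflection off a lower-index medium gives no phase shift.
Exactly one π shift → a net half-wave offset.
With one net inversion, destructive interference in reflection requires 2 n t = m λ.
λ = 2 n t / m. The longest wavelength is m = 1: λ = 2 × 1.91 × 121 / 1.00 = 462 nm.

462 nm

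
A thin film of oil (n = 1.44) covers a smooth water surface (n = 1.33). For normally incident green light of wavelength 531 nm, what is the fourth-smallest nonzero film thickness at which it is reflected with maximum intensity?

At the upper boundary (n = 1.0 to n = 1.44) the reflected ray undergoes a half-wave phase shift.
Bottom surface (1.44 → 1.33): reflection off a lower-index medium gives no phase shift.
The two reflections differ by half a wavelength.
With one net inversion, constructive interference in reflection requires 2 n t = (m + ½) λ.
The fourth-smallest nonzero thickness corresponds to m = 3: t = (m + ½) λ / (2 n) = 3.50 × 531 / (2 × 1.44) = 645 nm.

645 nm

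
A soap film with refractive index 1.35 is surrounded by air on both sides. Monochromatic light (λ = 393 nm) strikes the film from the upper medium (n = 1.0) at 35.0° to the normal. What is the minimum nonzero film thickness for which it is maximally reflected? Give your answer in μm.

At the upper boundary (n = 1.0 to n = 1.35) the reflected ray undergoes a half-wave phase shift.
Bottom surface (1.35 → 1.0): reflection off a lower-index medium gives no phase shift.
The two reflections differ by half a wavelength.
With one net inversion, constructive interference in reflection requires 2 n t cos θ_r = (m + ½) λ.
Snell's law: 1.0 sin 35.0° = 1.35 sin θ_r → sin θ_r = 0.425, cos θ_r = 0.905.
Minimum at m = 0: t = λ / (4 n cos θ_r) = 393 / (4 × 1.35 × 0.905) = 80.4 nm.

0.0804 μm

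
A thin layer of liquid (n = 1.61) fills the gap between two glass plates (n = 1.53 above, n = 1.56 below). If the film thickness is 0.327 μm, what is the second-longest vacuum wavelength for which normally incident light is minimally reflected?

Top surface (1.53 → 1.61): reflection off a higher-index medium gives a half-wave phase shift.
Ray reflecting at the bottom interface goes from n = 1.61 toward n = 1.56: no phase shift.
Net: one phase inversion between the two reflected rays.
So the condition for destructive reflection is 2 n t = m λ.
λ = 2 n t / m. The second-longest wavelength is m = 2: λ = 2 × 1.61 × 327 / 2.00 = 526 nm.

526 nm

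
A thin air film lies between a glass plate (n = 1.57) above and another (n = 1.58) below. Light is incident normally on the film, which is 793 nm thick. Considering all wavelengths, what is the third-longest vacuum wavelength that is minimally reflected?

Ray reflecting at the top interface goes from n = 1.57 toward n = 1.0: no phase shift.
Ray reflecting at the bottom interface goes from n = 1.0 toward n = 1.58: a half-wave phase shift.
Net: one phase inversion between the two reflected rays.
With one net inversion, destructive interference in reflection requires 2 n t = m λ.
λ = 2 n t / m. The third-longest wavelength is m = 3: λ = 2 × 1.0 × 793 / 3.00 = 529 nm.

529 nm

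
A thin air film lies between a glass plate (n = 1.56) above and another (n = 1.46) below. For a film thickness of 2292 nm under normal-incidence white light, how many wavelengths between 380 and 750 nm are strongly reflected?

Top surface (1.56 → 1.0): reflection off a lower-index medium gives no phase shift.
Bottom surface (1.0 → 1.46): reflection off a higher-index medium gives a half-wave phase shift.
Net: one phase inversion between the two reflected rays.
With one net inversion, constructive interference in reflection requires 2 n t = (m + ½) λ.
λ = 2 n t / (m + ½) = 4584 / (m + ½) nm.
m=5: 833 nm (IR); m=6: 705 nm (visible); m=7: 611 nm (visible); m=8: 539 nm (visible); m=9: 483 nm (visible); m=10: 437 nm (visible); m=11: 399 nm (visible); m=12: 367 nm (UV).

6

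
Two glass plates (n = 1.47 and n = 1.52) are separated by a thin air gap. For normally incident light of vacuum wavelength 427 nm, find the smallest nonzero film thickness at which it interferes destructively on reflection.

214 nm

Ray reflecting at the top interface goes from n = 1.47 toward n = 1.0: no phase shift.
At the lower boundary (n = 1.0 to n = 1.52) the reflected ray undergoes a half-wave phase shift.
Exactly one π shift → a net half-wave offset.
With one net inversion, destructive interference in reflection requires 2 n t = m λ.
Minimum nonzero at m = 1: t = λ / (2 n) = 427 / (2 × 1.0) = 214 nm.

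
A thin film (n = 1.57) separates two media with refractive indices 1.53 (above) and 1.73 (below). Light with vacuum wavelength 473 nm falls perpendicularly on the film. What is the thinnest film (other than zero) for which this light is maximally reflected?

151 nm

Top surface (1.53 → 1.57): reflection off a higher-index medium gives a half-wave phase shift.
Bottom surface (1.57 → 1.73): reflection off a higher-index medium gives a half-wave phase shift.
Net: no relative phase inversion (both shifts match).
With no net inversion, constructive interference in reflection requires 2 n t = m λ.
Minimum nonzero at m = 1: t = λ / (2 n) = 473 / (2 × 1.57) = 151 nm.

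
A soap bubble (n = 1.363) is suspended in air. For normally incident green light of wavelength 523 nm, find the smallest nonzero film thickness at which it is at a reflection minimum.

Ray reflecting at the top interface goes from n = 1.0 toward n = 1.363: a half-wave phase shift.
Ray reflecting at the bottom interface goes from n = 1.363 toward n = 1.0: no phase shift.
Exactly one π shift → a net half-wave offset.
With one net inversion, destructive interference in reflection requires 2 n t = m λ.
Minimum nonzero at m = 1: t = λ / (2 n) = 523 / (2 × 1.363) = 192 nm.

192 nm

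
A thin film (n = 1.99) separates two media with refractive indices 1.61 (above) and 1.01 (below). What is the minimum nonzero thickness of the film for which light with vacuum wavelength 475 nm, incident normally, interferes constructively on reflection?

59.7 nm

At the upper boundary (n = 1.61 to n = 1.99) the reflected ray undergoes a half-wave phase shift.
Bottom surface (1.99 → 1.01): reflection off a lower-index medium gives no phase shift.
Exactly one π shift → a net half-wave offset.
With one net inversion, constructive interference in reflection requires 2 n t = (m + ½) λ.
Minimum at m = 0: t = λ / (4 n) = 475 / (4 × 1.99) = 59.7 nm.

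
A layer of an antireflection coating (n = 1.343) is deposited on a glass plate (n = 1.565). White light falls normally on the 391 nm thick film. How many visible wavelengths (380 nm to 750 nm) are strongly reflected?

At the upper boundary (n = 1.0 to n = 1.343) the reflected ray undergoes a half-wave phase shift.
At the lower boundary (n = 1.343 to n = 1.565) the reflected ray undergoes a half-wave phase shift.
The two reflections carry the same phase change, so no net offset.
With no net inversion, constructive interference in reflection requires 2 n t = m λ.
λ = 2 n t / m = 1050 / m nm.
m=1: 1050 nm (IR); m=2: 525 nm (visible); m=3: 350 nm (UV).

1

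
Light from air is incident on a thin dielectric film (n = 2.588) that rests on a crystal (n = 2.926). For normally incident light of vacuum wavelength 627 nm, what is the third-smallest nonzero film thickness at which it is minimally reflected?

303 nm

Top surface (1.0 → 2.588): reflection off a higher-index medium gives a half-wave phase shift.
At the lower boundary (n = 2.588 to n = 2.926) the reflected ray undergoes a half-wave phase shift.
Zero or two π shifts → no net half-wave offset.
For dark reflection here: 2 n t = (m + ½) λ.
The third-smallest nonzero thickness corresponds to m = 2: t = (m + ½) λ / (2 n) = 2.50 × 627 / (2 × 2.588) = 303 nm.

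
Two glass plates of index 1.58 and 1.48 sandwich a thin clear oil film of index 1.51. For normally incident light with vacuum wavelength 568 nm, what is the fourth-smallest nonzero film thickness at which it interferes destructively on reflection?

Ray reflecting at the top interface goes from n = 1.58 toward n = 1.51: no phase shift.
Bottom surface (1.51 → 1.48): reflection off a lower-index medium gives no phase shift.
The two reflections carry the same phase change, so no net offset.
For dark reflection here: 2 n t = (m + ½) λ.
The fourth-smallest nonzero thickness corresponds to m = 3: t = (m + ½) λ / (2 n) = 3.50 × 568 / (2 × 1.51) = 658 nm.

658 nm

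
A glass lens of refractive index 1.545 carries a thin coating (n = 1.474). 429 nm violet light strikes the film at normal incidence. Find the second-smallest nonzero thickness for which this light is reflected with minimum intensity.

218 nm

Ray reflecting at the top interface goes from n = 1.0 toward n = 1.474: a half-wave phase shift.
Ray reflecting at the bottom interface goes from n = 1.474 toward n = 1.545: a half-wave phase shift.
Net: no relative phase inversion (both shifts match).
So the condition for destructive reflection is 2 n t = (m + ½) λ.
The second-smallest nonzero thickness corresponds to m = 1: t = (m + ½) λ / (2 n) = 1.50 × 429 / (2 × 1.474) = 218 nm.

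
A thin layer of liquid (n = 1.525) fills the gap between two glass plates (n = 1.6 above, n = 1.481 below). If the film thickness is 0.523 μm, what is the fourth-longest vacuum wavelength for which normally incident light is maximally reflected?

399 nm

At the upper boundary (n = 1.6 to n = 1.525) the reflected ray undergoes no phase shift.
At the lower boundary (n = 1.525 to n = 1.481) the reflected ray undergoes no phase shift.
Zero or two π shifts → no net half-wave offset.
For strong reflection here: 2 n t = m λ.
λ = 2 n t / m. The fourth-longest wavelength is m = 4: λ = 2 × 1.525 × 523 / 4.00 = 399 nm.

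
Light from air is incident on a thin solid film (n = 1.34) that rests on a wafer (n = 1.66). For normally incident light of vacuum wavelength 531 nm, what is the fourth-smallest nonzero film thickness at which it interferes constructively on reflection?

793 nm

At the upper boundary (n = 1.0 to n = 1.34) the reflected ray undergoes a half-wave phase shift.
At the lower boundary (n = 1.34 to n = 1.66) the reflected ray undergoes a half-wave phase shift.
Zero or two π shifts → no net half-wave offset.
So the condition for constructive reflection is 2 n t = m λ.
The fourth-smallest nonzero thickness corresponds to m = 4: t = m λ / (2 n) = 4.00 × 531 / (2 × 1.34) = 793 nm.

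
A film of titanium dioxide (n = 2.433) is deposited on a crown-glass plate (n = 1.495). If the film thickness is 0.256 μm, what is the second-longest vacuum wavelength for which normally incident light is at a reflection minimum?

Top surface (1.0 → 2.433): reflection off a higher-index medium gives a half-wave phase shift.
Bottom surface (2.433 → 1.495): reflection off a lower-index medium gives no phase shift.
The two reflections differ by half a wavelength.
So the condition for destructive reflection is 2 n t = m λ.
λ = 2 n t / m. The second-longest wavelength is m = 2: λ = 2 × 2.433 × 256 / 2.00 = 623 nm.

623 nm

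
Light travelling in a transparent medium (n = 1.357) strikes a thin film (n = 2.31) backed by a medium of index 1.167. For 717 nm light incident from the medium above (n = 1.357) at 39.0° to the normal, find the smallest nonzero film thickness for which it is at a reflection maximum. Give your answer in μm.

0.0835 μm

Ray reflecting at the top interface goes from n = 1.357 toward n = 2.31: a half-wave phase shift.
At the lower boundary (n = 2.31 to n = 1.167) the reflected ray undergoes no phase shift.
Exactly one π shift → a net half-wave offset.
For strong reflection here: 2 n t cos θ_r = (m + ½) λ.
Snell's law: 1.357 sin 39.0° = 2.31 sin θ_r → sin θ_r = 0.370, cos θ_r = 0.929.
Minimum at m = 0: t = λ / (4 n cos θ_r) = 717 / (4 × 2.31 × 0.929) = 83.5 nm.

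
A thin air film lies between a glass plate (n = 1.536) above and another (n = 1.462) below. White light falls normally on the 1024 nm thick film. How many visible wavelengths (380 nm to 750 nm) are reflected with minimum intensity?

3

Ray reflecting at the top interface goes from n = 1.536 toward n = 1.0: no phase shift.
Bottom surface (1.0 → 1.462): reflection off a higher-index medium gives a half-wave phase shift.
Net: one phase inversion between the two reflected rays.
For weak reflection here: 2 n t = m λ.
λ = 2 n t / m = 2048 / m nm.
m=2: 1024 nm (IR); m=3: 683 nm (visible); m=4: 512 nm (visible); m=5: 410 nm (visible); m=6: 341 nm (UV).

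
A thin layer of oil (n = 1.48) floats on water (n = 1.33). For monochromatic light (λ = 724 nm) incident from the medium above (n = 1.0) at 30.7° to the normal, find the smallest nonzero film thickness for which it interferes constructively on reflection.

At the upper boundary (n = 1.0 to n = 1.48) the reflected ray undergoes a half-wave phase shift.
At the lower boundary (n = 1.48 to n = 1.33) the reflected ray undergoes no phase shift.
The two reflections differ by half a wavelength.
So the condition for constructive reflection is 2 n t cos θ_r = (m + ½) λ.
Snell's law: 1.0 sin 30.7° = 1.48 sin θ_r → sin θ_r = 0.345, cos θ_r = 0.939.
Minimum at m = 0: t = λ / (4 n cos θ_r) = 724 / (4 × 1.48 × 0.939) = 130 nm.

130 nm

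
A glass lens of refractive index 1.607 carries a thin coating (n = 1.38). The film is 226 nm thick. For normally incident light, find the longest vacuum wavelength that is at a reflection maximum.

At the upper boundary (n = 1.0 to n = 1.38) the reflected ray undergoes a half-wave phase shift.
Bottom surface (1.38 → 1.607): reflection off a higher-index medium gives a half-wave phase shift.
The two reflections carry the same phase change, so no net offset.
So the condition for constructive reflection is 2 n t = m λ.
λ = 2 n t / m. The longest wavelength is m = 1: λ = 2 × 1.38 × 226 / 1.00 = 624 nm.

624 nm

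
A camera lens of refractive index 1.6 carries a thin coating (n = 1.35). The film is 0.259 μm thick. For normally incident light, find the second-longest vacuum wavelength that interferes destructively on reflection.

Ray reflecting at the top interface goes from n = 1.0 toward n = 1.35: a half-wave phase shift.
At the lower boundary (n = 1.35 to n = 1.6) the reflected ray undergoes a half-wave phase shift.
The two reflections carry the same phase change, so no net offset.
So the condition for destructive reflection is 2 n t = (m + ½) λ.
λ = 2 n t / (m + ½). The second-longest wavelength is m = 1: λ = 2 × 1.35 × 259 / 1.50 = 466 nm.

466 nm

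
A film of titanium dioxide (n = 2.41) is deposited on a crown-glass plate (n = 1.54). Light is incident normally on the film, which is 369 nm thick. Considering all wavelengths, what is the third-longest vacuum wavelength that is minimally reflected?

Top surface (1.0 → 2.41): reflection off a higher-index medium gives a half-wave phase shift.
At the lower boundary (n = 2.41 to n = 1.54) the reflected ray undergoes no phase shift.
Exactly one π shift → a net half-wave offset.
So the condition for destructive reflection is 2 n t = m λ.
λ = 2 n t / m. The third-longest wavelength is m = 3: λ = 2 × 2.41 × 369 / 3.00 = 593 nm.

593 nm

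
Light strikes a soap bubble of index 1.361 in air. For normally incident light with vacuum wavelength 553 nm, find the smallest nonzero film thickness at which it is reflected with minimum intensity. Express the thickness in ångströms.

At the upper boundary (n = 1.0 to n = 1.361) the reflected ray undergoes a half-wave phase shift.
At the lower boundary (n = 1.361 to n = 1.0) the reflected ray undergoes no phase shift.
Net: one phase inversion between the two reflected rays.
So the condition for destructive reflection is 2 n t = m λ.
Minimum nonzero at m = 1: t = λ / (2 n) = 553 / (2 × 1.361) = 203 nm.

2032 Å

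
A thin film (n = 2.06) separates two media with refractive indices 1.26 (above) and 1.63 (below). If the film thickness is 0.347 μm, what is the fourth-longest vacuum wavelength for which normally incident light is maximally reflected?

408 nm

Top surface (1.26 → 2.06): reflection off a higher-index medium gives a half-wave phase shift.
At the lower boundary (n = 2.06 to n = 1.63) the reflected ray undergoes no phase shift.
Exactly one π shift → a net half-wave offset.
For strong reflection here: 2 n t = (m + ½) λ.
λ = 2 n t / (m + ½). The fourth-longest wavelength is m = 3: λ = 2 × 2.06 × 347 / 3.50 = 408 nm.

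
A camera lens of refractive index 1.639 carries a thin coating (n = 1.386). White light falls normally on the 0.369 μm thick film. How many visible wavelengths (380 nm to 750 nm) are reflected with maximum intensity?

1

Top surface (1.0 → 1.386): reflection off a higher-index medium gives a half-wave phase shift.
Ray reflecting at the bottom interface goes from n = 1.386 toward n = 1.639: a half-wave phase shift.
Net: no relative phase inversion (both shifts match).
So the condition for constructive reflection is 2 n t = m λ.
λ = 2 n t / m = 1023 / m nm.
m=1: 1023 nm (IR); m=2: 511 nm (visible); m=3: 341 nm (UV).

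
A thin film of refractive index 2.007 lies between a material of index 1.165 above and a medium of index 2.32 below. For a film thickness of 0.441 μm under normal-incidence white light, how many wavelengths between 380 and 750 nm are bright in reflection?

2

Ray reflecting at the top interface goes from n = 1.165 toward n = 2.007: a half-wave phase shift.
Bottom surface (2.007 → 2.32): reflection off a higher-index medium gives a half-wave phase shift.
The two reflections carry the same phase change, so no net offset.
So the condition for constructive reflection is 2 n t = m λ.
λ = 2 n t / m = 1770 / m nm.
m=2: 885 nm (IR); m=3: 590 nm (visible); m=4: 443 nm (visible); m=5: 354 nm (UV).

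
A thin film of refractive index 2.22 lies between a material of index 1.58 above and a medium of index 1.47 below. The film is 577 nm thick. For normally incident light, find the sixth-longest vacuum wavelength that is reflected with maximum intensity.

Ray reflecting at the top interface goes from n = 1.58 toward n = 2.22: a half-wave phase shift.
Ray reflecting at the bottom interface goes from n = 2.22 toward n = 1.47: no phase shift.
The two reflections differ by half a wavelength.
So the condition for constructive reflection is 2 n t = (m + ½) λ.
λ = 2 n t / (m + ½). The sixth-longest wavelength is m = 5: λ = 2 × 2.22 × 577 / 5.50 = 466 nm.

466 nm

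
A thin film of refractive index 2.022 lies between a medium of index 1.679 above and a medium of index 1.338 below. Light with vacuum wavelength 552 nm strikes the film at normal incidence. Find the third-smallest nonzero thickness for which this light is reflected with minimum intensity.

409 nm

Ray reflecting at the top interface goes from n = 1.679 toward n = 2.022: a half-wave phase shift.
At the lower boundary (n = 2.022 to n = 1.338) the reflected ray undergoes no phase shift.
Net: one phase inversion between the two reflected rays.
So the condition for destructive reflection is 2 n t = m λ.
The third-smallest nonzero thickness corresponds to m = 3: t = m λ / (2 n) = 3.00 × 552 / (2 × 2.022) = 409 nm.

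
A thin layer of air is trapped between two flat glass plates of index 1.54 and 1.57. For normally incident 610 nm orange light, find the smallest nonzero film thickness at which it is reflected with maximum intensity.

At the upper boundary (n = 1.54 to n = 1.0) the reflected ray undergoes no phase shift.
Bottom surface (1.0 → 1.57): reflection off a higher-index medium gives a half-wave phase shift.
The two reflections differ by half a wavelength.
So the condition for constructive reflection is 2 n t = (m + ½) λ.
Minimum at m = 0: t = λ / (4 n) = 610 / (4 × 1.0) = 153 nm.

153 nm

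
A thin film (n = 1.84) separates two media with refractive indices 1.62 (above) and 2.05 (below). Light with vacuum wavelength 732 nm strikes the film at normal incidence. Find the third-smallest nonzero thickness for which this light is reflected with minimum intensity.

497 nm

Top surface (1.62 → 1.84): reflection off a higher-index medium gives a half-wave phase shift.
Bottom surface (1.84 → 2.05): reflection off a higher-index medium gives a half-wave phase shift.
The two reflections carry the same phase change, so no net offset.
For minimum reflection here: 2 n t = (m + ½) λ.
The third-smallest nonzero thickness corresponds to m = 2: t = (m + ½) λ / (2 n) = 2.50 × 732 / (2 × 1.84) = 497 nm.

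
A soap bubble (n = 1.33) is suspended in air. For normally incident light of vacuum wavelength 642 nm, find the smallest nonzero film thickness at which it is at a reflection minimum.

241 nm

At the upper boundary (n = 1.0 to n = 1.33) the reflected ray undergoes a half-wave phase shift.
Bottom surface (1.33 → 1.0): reflection off a lower-index medium gives no phase shift.
Exactly one π shift → a net half-wave offset.
With one net inversion, destructive interference in reflection requires 2 n t = m λ.
Minimum nonzero at m = 1: t = λ / (2 n) = 642 / (2 × 1.33) = 241 nm.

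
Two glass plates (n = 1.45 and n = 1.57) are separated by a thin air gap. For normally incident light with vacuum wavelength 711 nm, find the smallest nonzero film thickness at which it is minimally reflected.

Top surface (1.45 → 1.0): reflection off a lower-index medium gives no phase shift.
Bottom surface (1.0 → 1.57): reflection off a higher-index medium gives a half-wave phase shift.
The two reflections differ by half a wavelength.
With one net inversion, destructive interference in reflection requires 2 n t = m λ.
Minimum nonzero at m = 1: t = λ / (2 n) = 711 / (2 × 1.0) = 356 nm.

356 nm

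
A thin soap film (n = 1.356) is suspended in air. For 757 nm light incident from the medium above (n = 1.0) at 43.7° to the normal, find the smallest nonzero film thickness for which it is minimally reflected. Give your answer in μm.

At the upper boundary (n = 1.0 to n = 1.356) the reflected ray undergoes a half-wave phase shift.
Ray reflecting at the bottom interface goes from n = 1.356 toward n = 1.0: no phase shift.
Net: one phase inversion between the two reflected rays.
With one net inversion, destructive interference in reflection requires 2 n t cos θ_r = m λ.
Snell's law: 1.0 sin 43.7° = 1.356 sin θ_r → sin θ_r = 0.510, cos θ_r = 0.860.
Minimum nonzero at m = 1: t = λ / (2 n cos θ_r) = 757 / (2 × 1.356 × 0.860) = 324 nm.

0.324 μm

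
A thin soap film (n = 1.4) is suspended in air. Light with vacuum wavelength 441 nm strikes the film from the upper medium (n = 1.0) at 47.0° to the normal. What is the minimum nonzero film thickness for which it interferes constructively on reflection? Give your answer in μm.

Ray reflecting at the top interface goes from n = 1.0 toward n = 1.4: a half-wave phase shift.
At the lower boundary (n = 1.4 to n = 1.0) the reflected ray undergoes no phase shift.
Net: one phase inversion between the two reflected rays.
For bright reflection here: 2 n t cos θ_r = (m + ½) λ.
Snell's law: 1.0 sin 47.0° = 1.4 sin θ_r → sin θ_r = 0.522, cos θ_r = 0.853.
Minimum at m = 0: t = λ / (4 n cos θ_r) = 441 / (4 × 1.4 × 0.853) = 92.4 nm.

0.0924 μm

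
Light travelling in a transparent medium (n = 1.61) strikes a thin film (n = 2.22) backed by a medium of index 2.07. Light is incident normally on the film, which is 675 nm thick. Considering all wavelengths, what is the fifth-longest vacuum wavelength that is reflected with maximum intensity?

Ray reflecting at the top interface goes from n = 1.61 toward n = 2.22: a half-wave phase shift.
Ray reflecting at the bottom interface goes from n = 2.22 toward n = 2.07: no phase shift.
The two reflections differ by half a wavelength.
So the condition for constructive reflection is 2 n t = (m + ½) λ.
λ = 2 n t / (m + ½). The fifth-longest wavelength is m = 4: λ = 2 × 2.22 × 675 / 4.50 = 666 nm.

666 nm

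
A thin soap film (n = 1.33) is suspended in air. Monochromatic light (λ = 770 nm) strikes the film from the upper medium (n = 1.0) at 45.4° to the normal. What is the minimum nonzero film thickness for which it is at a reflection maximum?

171 nm

At the upper boundary (n = 1.0 to n = 1.33) the reflected ray undergoes a half-wave phase shift.
Ray reflecting at the bottom interface goes from n = 1.33 toward n = 1.0: no phase shift.
Exactly one π shift → a net half-wave offset.
So the condition for constructive reflection is 2 n t cos θ_r = (m + ½) λ.
Snell's law: 1.0 sin 45.4° = 1.33 sin θ_r → sin θ_r = 0.535, cos θ_r = 0.845.
Minimum at m = 0: t = λ / (4 n cos θ_r) = 770 / (4 × 1.33 × 0.845) = 171 nm.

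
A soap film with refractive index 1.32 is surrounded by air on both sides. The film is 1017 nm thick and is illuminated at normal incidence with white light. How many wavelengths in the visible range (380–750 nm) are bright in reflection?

Ray reflecting at the top interface goes from n = 1.0 toward n = 1.32: a half-wave phase shift.
Ray reflecting at the bottom interface goes from n = 1.32 toward n = 1.0: no phase shift.
The two reflections differ by half a wavelength.
So the condition for constructive reflection is 2 n t = (m + ½) λ.
λ = 2 n t / (m + ½) = 2685 / (m + ½) nm.
m=3: 767 nm (IR); m=4: 597 nm (visible); m=5: 488 nm (visible); m=6: 413 nm (visible); m=7: 358 nm (UV).

3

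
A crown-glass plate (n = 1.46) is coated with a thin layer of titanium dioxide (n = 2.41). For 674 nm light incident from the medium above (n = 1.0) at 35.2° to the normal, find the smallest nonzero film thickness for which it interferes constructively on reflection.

At the upper boundary (n = 1.0 to n = 2.41) the reflected ray undergoes a half-wave phase shift.
At the lower boundary (n = 2.41 to n = 1.46) the reflected ray undergoes no phase shift.
The two reflections differ by half a wavelength.
So the condition for constructive reflection is 2 n t cos θ_r = (m + ½) λ.
Snell's law: 1.0 sin 35.2° = 2.41 sin θ_r → sin θ_r = 0.239, cos θ_r = 0.971.
Minimum at m = 0: t = λ / (4 n cos θ_r) = 674 / (4 × 2.41 × 0.971) = 72.0 nm.

72.0 nm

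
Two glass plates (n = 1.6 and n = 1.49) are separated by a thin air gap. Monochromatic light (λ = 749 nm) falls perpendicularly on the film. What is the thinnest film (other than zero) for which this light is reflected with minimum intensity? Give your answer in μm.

At the upper boundary (n = 1.6 to n = 1.0) the reflected ray undergoes no phase shift.
Bottom surface (1.0 → 1.49): reflection off a higher-index medium gives a half-wave phase shift.
Exactly one π shift → a net half-wave offset.
With one net inversion, destructive interference in reflection requires 2 n t = m λ.
Minimum nonzero at m = 1: t = λ / (2 n) = 749 / (2 × 1.0) = 375 nm.

0.375 μm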